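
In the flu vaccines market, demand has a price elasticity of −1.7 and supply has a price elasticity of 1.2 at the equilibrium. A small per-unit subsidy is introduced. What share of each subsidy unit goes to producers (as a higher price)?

Producer share = 17/29

For a small subsidy around the equilibrium, the benefit split depends on the relative slopes, which at a point are proportional to the elasticities.
Buyer share = εs/(εs + |εd|) = 1.2/(1.2 + 1.7) = 12/29; seller share = |εd|/(εs + |εd|) = 17/29.
So producers capture 17/29 of the subsidy.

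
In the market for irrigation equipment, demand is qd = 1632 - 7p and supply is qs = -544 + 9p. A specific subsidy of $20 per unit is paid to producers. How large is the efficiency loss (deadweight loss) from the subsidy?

Deadweight loss = $787.5

Pre-subsidy: 1632 - 7p = -544 + 9p gives p* = 136, q* = 680.
With the subsidy, sellers receive ps = pb + 20 for each unit, where pb is the price buyers pay.
Supply in terms of pb becomes qs = -544 + 9(pb + 20) = -364 + 9pb. Setting this equal to demand: 1632 - 7pb = -364 + 9pb, so pb = 124.75.
Sellers receive ps = 124.75 + 20 = 144.75; q' = 1632 − 7·124.75 = 758.75.
The subsidy expands output by 758.75 − 680 = 78.75 past the efficient level; on those units the gap between marginal cost and willingness to pay runs from 0 up to 20.
DWL = ½ × 20 × 78.75 = 787.5.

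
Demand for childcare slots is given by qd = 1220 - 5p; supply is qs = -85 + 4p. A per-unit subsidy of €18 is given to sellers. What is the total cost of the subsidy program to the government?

Pre-subsidy: 1220 - 5p = -85 + 4p gives p* = 145, q* = 495.
With the subsidy, sellers receive ps = pb + 18 for each unit, where pb is the price buyers pay.
Supply in terms of pb becomes qs = -85 + 4(pb + 18) = -13 + 4pb. Setting this equal to demand: 1220 - 5pb = -13 + 4pb, so pb = 137.
Sellers receive ps = 137 + 18 = 155; q' = 1220 − 5·137 = 535.
Government outlay = subsidy × quantity = 18 × 535 = 9630.

Government cost = €9630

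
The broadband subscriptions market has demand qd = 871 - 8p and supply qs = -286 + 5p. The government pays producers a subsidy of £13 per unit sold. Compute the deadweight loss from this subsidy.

Pre-subsidy: 871 - 8p = -286 + 5p gives p* = 89, q* = 159.
With the subsidy, sellers receive ps = pb + 13 for each unit, where pb is the price buyers pay.
Supply in terms of pb becomes qs = -286 + 5(pb + 13) = -221 + 5pb. Setting this equal to demand: 871 - 8pb = -221 + 5pb, so pb = 84.
Sellers receive ps = 84 + 13 = 97; q' = 871 − 8·84 = 199.
The subsidy expands output by 199 − 159 = 40 past the efficient level; on those units the gap between marginal cost and willingness to pay runs from 0 up to 13.
DWL = ½ × 13 × 40 = 260.

Deadweight loss = £260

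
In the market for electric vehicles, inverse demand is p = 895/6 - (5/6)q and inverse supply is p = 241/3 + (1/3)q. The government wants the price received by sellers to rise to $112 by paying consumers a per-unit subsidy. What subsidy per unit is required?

At a seller price of 112, quantity supplied is -241 + 3·112 = 95.
Buyers absorb 95 only when they pay pb = 895/6 − (5/6)·95 = 70.
s = ps − pb = 112 − 70 = 42.

Required subsidy s = $42 per unit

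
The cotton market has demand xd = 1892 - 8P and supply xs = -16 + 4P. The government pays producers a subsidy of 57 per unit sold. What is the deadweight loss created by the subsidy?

Deadweight loss = 4332

Pre-subsidy: 1892 - 8P = -16 + 4P gives P* = 159, x* = 620.
With the subsidy, sellers receive Ps = Pb + 57 for each unit, where Pb is the price buyers pay.
Supply in terms of Pb becomes xs = -16 + 4(Pb + 57) = 212 + 4Pb. Setting this equal to demand: 1892 - 8Pb = 212 + 4Pb, so Pb = 140.
Sellers receive Ps = 140 + 57 = 197; x' = 1892 − 8·140 = 772.
The subsidy expands output by 772 − 620 = 152 past the efficient level; on those units the gap between marginal cost and willingness to pay runs from 0 up to 57.
DWL = ½ × 57 × 152 = 4332.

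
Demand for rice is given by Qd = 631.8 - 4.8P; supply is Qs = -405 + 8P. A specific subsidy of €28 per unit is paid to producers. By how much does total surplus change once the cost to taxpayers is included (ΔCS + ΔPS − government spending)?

Net change in total surplus = -€1176

Pre-subsidy: 631.8 - 4.8P = -405 + 8P gives P* = 81, Q* = 243.
With the subsidy, sellers receive Ps = Pb + 28 for each unit, where Pb is the price buyers pay.
Supply in terms of Pb becomes Qs = -405 + 8(Pb + 28) = -181 + 8Pb. Setting this equal to demand: 631.8 - 4.8Pb = -181 + 8Pb, so Pb = 63.5.
Sellers receive Ps = 63.5 + 28 = 91.5; Q' = 631.8 − 4.8·63.5 = 327.
ΔCS = ½(243 + 327)(81 − 63.5) = 4987.5; ΔPS = ½(243 + 327)(91.5 − 81) = 2992.5.
Government spending = 28 × 327 = 9156.
Net change = 4987.5 + 2992.5 − 9156 = -1176. The loss equals the DWL triangle ½·28·84.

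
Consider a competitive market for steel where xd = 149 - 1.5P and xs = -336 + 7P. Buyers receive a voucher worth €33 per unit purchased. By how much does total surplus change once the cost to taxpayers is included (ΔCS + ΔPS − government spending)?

Net change in total surplus = -22869/34

Pre-subsidy: 149 - 1.5P = -336 + 7P gives P* = 970/17, x* = 1078/17.
With the rebate, buyers effectively pay Pb = Ps − 33, where Ps is the price sellers receive.
Demand in terms of Ps becomes xd = 149 − 1.5(Ps − 33) = 198.5 - 1.5Ps. Setting this equal to supply: 198.5 - 1.5Ps = -336 + 7Ps, so Ps = 1069/17.
Buyers pay Pb = 1069/17 − 33 = 508/17; x' = -336 + 7·(1069/17) = 1771/17.
ΔCS = ½(1078/17 + 1771/17)(970/17 − 508/17) = 658119/289; ΔPS = ½(1078/17 + 1771/17)(1069/17 − 970/17) = 282051/578.
Government spending = 33 × 1771/17 = 58443/17.
Net change = 658119/289 + 282051/578 − 58443/17 = -22869/34. The loss equals the DWL triangle ½·33·693/17.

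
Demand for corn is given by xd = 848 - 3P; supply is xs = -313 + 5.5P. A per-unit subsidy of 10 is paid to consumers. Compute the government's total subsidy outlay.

Government cost = 77800/17

Pre-subsidy: 848 - 3P = -313 + 5.5P gives P* = 2322/17, x* = 7450/17.
With the rebate, buyers effectively pay Pb = Ps − 10, where Ps is the price sellers receive.
Demand in terms of Ps becomes xd = 848 − 3(Ps − 10) = 878 - 3Ps. Setting this equal to supply: 878 - 3Ps = -313 + 5.5Ps, so Ps = 2382/17.
Buyers pay Pb = 2382/17 − 10 = 2212/17; x' = -313 + 5.5·(2382/17) = 7780/17.
Government outlay = subsidy × quantity = 10 × 7780/17 = 77800/17.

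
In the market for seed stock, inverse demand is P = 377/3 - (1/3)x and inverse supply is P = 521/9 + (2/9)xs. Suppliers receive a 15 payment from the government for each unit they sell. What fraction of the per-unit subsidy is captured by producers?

Producer share = 0.4

Pre-subsidy: 377/3 - (1/3)x = 521/9 + (2/9)x gives x* = 122 and P* = 85.
With the subsidy, sellers receive Ps = Pb + 15 for each unit, where Pb is the price buyers pay.
On the curves, Pb = 377/3 - (1/3)x and Ps = 521/9 + (2/9)x; the wedge Ps − Pb = 15 gives 521/9 + (2/9)x − (377/3 - (1/3)x) = 15, so x' = 149.
Then Pb = 377/3 − (1/3)·149 = 76 and Ps = 521/9 + (2/9)·149 = 91.
Buyers' price falls by P* − Pb = 85 − 76 = 9; sellers' price rises by Ps − P* = 91 − 85 = 6.
So producers capture 6/15 = 0.4 of each unit of subsidy.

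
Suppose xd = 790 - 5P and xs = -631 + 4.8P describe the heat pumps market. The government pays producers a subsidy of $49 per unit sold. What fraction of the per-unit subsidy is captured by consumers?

Consumer share = 24/49

Pre-subsidy: 790 - 5P = -631 + 4.8P gives P* = 145, x* = 65.
With the subsidy, sellers receive Ps = Pb + 49 for each unit, where Pb is the price buyers pay.
Supply in terms of Pb becomes xs = -631 + 4.8(Pb + 49) = -395.8 + 4.8Pb. Setting this equal to demand: 790 - 5Pb = -395.8 + 4.8Pb, so Pb = 121.
Sellers receive Ps = 121 + 49 = 170; x' = 790 − 5·121 = 185.
Buyers' price falls by P* − Pb = 145 − 121 = 24; sellers' price rises by Ps − P* = 170 − 145 = 25.
So consumers capture 24/49 = 24/49 of each unit of subsidy.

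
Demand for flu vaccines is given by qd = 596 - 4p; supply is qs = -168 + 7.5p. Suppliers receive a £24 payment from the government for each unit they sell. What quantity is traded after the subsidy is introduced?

Pre-subsidy: 596 - 4p = -168 + 7.5p gives p* = 1528/23, q* = 7596/23.
With the subsidy, sellers receive ps = pb + 24 for each unit, where pb is the price buyers pay.
Supply in terms of pb becomes qs = -168 + 7.5(pb + 24) = 12 + 7.5pb. Setting this equal to demand: 596 - 4pb = 12 + 7.5pb, so pb = 1168/23.
Sellers receive ps = 1168/23 + 24 = 1720/23; q' = 596 − 4·(1168/23) = 9036/23.

q' = 9036/23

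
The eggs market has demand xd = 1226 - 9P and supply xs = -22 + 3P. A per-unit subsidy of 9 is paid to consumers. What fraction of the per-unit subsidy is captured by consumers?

Consumer share = 0.25

Pre-subsidy: 1226 - 9P = -22 + 3P gives P* = 104, x* = 290.
With the rebate, buyers effectively pay Pb = Ps − 9, where Ps is the price sellers receive.
Demand in terms of Ps becomes xd = 1226 − 9(Ps − 9) = 1307 - 9Ps. Setting this equal to supply: 1307 - 9Ps = -22 + 3Ps, so Ps = 110.75.
Buyers pay Pb = 110.75 − 9 = 101.75; x' = -22 + 3·110.75 = 310.25.
Buyers' price falls by P* − Pb = 104 − 101.75 = 2.25; sellers' price rises by Ps − P* = 110.75 − 104 = 6.75.
So consumers capture 2.25/9 = 0.25 of each unit of subsidy.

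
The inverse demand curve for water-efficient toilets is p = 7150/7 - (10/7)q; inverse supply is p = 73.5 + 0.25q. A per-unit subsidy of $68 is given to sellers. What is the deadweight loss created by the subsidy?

Pre-subsidy: 7150/7 - (10/7)q = 73.5 + 0.25q gives q* = 26542/47 and p* = 10090/47.
With the subsidy, sellers receive ps = pb + 68 for each unit, where pb is the price buyers pay.
On the curves, pb = 7150/7 - (10/7)q and ps = 73.5 + 0.25q; the wedge ps − pb = 68 gives 73.5 + 0.25q − (7150/7 - (10/7)q) = 68, so q' = 28446/47.
Then pb = 7150/7 − (10/7)·(28446/47) = 7370/47 and ps = 73.5 + 0.25·(28446/47) = 10566/47.
The subsidy expands output by 28446/47 − 26542/47 = 1904/47 past the efficient level; on those units the gap between marginal cost and willingness to pay runs from 0 up to 68.
DWL = ½ × 68 × 1904/47 = 64736/47.

Deadweight loss = 64736/47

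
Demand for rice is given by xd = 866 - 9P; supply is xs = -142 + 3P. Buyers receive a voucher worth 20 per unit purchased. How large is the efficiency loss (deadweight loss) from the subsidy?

Pre-subsidy: 866 - 9P = -142 + 3P gives P* = 84, x* = 110.
With the rebate, buyers effectively pay Pb = Ps − 20, where Ps is the price sellers receive.
Demand in terms of Ps becomes xd = 866 − 9(Ps − 20) = 1046 - 9Ps. Setting this equal to supply: 1046 - 9Ps = -142 + 3Ps, so Ps = 99.
Buyers pay Pb = 99 − 20 = 79; x' = -142 + 3·99 = 155.
The subsidy expands output by 155 − 110 = 45 past the efficient level; on those units the gap between marginal cost and willingness to pay runs from 0 up to 20.
DWL = ½ × 20 × 45 = 450.

Deadweight loss = 450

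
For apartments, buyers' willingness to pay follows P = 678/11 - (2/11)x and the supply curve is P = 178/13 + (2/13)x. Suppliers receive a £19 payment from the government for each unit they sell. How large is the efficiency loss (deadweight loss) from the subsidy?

Deadweight loss = 51623/96

Pre-subsidy: 678/11 - (2/11)x = 178/13 + (2/13)x gives x* = 857/6 and P* = 107/3.
With the subsidy, sellers receive Ps = Pb + 19 for each unit, where Pb is the price buyers pay.
On the curves, Pb = 678/11 - (2/11)x and Ps = 178/13 + (2/13)x; the wedge Ps − Pb = 19 gives 178/13 + (2/13)x − (678/11 - (2/11)x) = 19, so x' = 199.4375.
Then Pb = 678/11 − (2/11)·199.4375 = 25.375 and Ps = 178/13 + (2/13)·199.4375 = 44.375.
The subsidy expands output by 199.4375 − 857/6 = 2717/48 past the efficient level; on those units the gap between marginal cost and willingness to pay runs from 0 up to 19.
DWL = ½ × 19 × 2717/48 = 51623/96.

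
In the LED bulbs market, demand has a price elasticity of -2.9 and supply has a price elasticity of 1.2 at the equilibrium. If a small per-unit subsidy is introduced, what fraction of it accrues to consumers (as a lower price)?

Consumer share = 12/41

For a small subsidy around the equilibrium, the benefit split depends on the relative slopes, which at a point are proportional to the elasticities.
Buyer share = εs/(εs + |εd|) = 1.2/(1.2 + 2.9) = 12/41; seller share = |εd|/(εs + |εd|) = 29/41.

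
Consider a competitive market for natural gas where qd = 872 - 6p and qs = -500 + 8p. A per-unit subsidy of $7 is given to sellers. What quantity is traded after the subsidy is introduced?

Pre-subsidy: 872 - 6p = -500 + 8p gives p* = 98, q* = 284.
With the subsidy, sellers receive ps = pb + 7 for each unit, where pb is the price buyers pay.
Supply in terms of pb becomes qs = -500 + 8(pb + 7) = -444 + 8pb. Setting this equal to demand: 872 - 6pb = -444 + 8pb, so pb = 94.
Sellers receive ps = 94 + 7 = 101; q' = 872 − 6·94 = 308.

q' = 308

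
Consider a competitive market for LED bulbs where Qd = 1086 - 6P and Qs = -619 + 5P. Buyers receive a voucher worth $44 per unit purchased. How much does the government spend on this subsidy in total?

Pre-subsidy: 1086 - 6P = -619 + 5P gives P* = 155, Q* = 156.
With the rebate, buyers effectively pay Pb = Ps − 44, where Ps is the price sellers receive.
Demand in terms of Ps becomes Qd = 1086 − 6(Ps − 44) = 1350 - 6Ps. Setting this equal to supply: 1350 - 6Ps = -619 + 5Ps, so Ps = 179.
Buyers pay Pb = 179 − 44 = 135; Q' = -619 + 5·179 = 276.
Government outlay = subsidy × quantity = 44 × 276 = 12144.

Government cost = $12144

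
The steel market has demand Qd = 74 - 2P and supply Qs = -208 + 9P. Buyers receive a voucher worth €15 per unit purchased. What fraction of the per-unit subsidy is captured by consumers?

Pre-subsidy: 74 - 2P = -208 + 9P gives P* = 282/11, Q* = 250/11.
With the rebate, buyers effectively pay Pb = Ps − 15, where Ps is the price sellers receive.
Demand in terms of Ps becomes Qd = 74 − 2(Ps − 15) = 104 - 2Ps. Setting this equal to supply: 104 - 2Ps = -208 + 9Ps, so Ps = 312/11.
Buyers pay Pb = 312/11 − 15 = 147/11; Q' = -208 + 9·(312/11) = 520/11.
Buyers' price falls by P* − Pb = 282/11 − 147/11 = 135/11; sellers' price rises by Ps − P* = 312/11 − 282/11 = 30/11.
So consumers capture (135/11)/15 = 9/11 of each unit of subsidy.

Consumer share = 9/11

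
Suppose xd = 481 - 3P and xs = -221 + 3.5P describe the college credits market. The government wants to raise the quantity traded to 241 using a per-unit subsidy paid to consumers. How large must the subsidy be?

At x = 241, invert demand for the buyer price: Pb = (481 − 241)/3 = 80; invert supply for the seller price: Ps = (241 − (-221))/3.5 = 132.
The subsidy must fill the gap: s = Ps − Pb = 132 − 80 = 52.

Required subsidy s = 52 per unit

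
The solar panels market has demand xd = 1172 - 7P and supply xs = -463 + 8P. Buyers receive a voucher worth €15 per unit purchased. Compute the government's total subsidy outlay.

Pre-subsidy: 1172 - 7P = -463 + 8P gives P* = 109, x* = 409.
With the rebate, buyers effectively pay Pb = Ps − 15, where Ps is the price sellers receive.
Demand in terms of Ps becomes xd = 1172 − 7(Ps − 15) = 1277 - 7Ps. Setting this equal to supply: 1277 - 7Ps = -463 + 8Ps, so Ps = 116.
Buyers pay Pb = 116 − 15 = 101; x' = -463 + 8·116 = 465.
Government outlay = subsidy × quantity = 15 × 465 = 6975.

Government cost = €6975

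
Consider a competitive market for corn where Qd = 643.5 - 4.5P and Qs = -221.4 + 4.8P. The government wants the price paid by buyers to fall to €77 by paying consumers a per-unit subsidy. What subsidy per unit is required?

Required subsidy s = €31 per unit

At a buyer price of 77, quantity demanded is 643.5 − 4.5·77 = 297.
Sellers supply 297 only when they receive Ps with -221.4 + 4.8·Ps = 297, i.e. Ps = 108.
s = Ps − Pb = 108 − 77 = 31.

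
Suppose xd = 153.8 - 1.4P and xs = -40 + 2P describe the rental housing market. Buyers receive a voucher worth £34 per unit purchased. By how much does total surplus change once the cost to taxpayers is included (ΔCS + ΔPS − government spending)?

Pre-subsidy: 153.8 - 1.4P = -40 + 2P gives P* = 57, x* = 74.
With the rebate, buyers effectively pay Pb = Ps − 34, where Ps is the price sellers receive.
Demand in terms of Ps becomes xd = 153.8 − 1.4(Ps − 34) = 201.4 - 1.4Ps. Setting this equal to supply: 201.4 - 1.4Ps = -40 + 2Ps, so Ps = 71.
Buyers pay Pb = 71 − 34 = 37; x' = -40 + 2·71 = 102.
ΔCS = ½(74 + 102)(57 − 37) = 1760; ΔPS = ½(74 + 102)(71 − 57) = 1232.
Government spending = 34 × 102 = 3468.
Net change = 1760 + 1232 − 3468 = -476. The loss equals the DWL triangle ½·34·28.

Net change in total surplus = -£476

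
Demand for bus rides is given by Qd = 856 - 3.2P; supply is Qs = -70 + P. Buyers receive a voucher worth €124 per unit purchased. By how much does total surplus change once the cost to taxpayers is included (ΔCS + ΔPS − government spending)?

Pre-subsidy: 856 - 3.2P = -70 + P gives P* = 4630/21, Q* = 3160/21.
With the rebate, buyers effectively pay Pb = Ps − 124, where Ps is the price sellers receive.
Demand in terms of Ps becomes Qd = 856 − 3.2(Ps − 124) = 1252.8 - 3.2Ps. Setting this equal to supply: 1252.8 - 3.2Ps = -70 + Ps, so Ps = 6614/21.
Buyers pay Pb = 6614/21 − 124 = 4010/21; Q' = -70 + 1·(6614/21) = 5144/21.
ΔCS = ½(3160/21 + 5144/21)(4630/21 − 4010/21) = 858080/147; ΔPS = ½(3160/21 + 5144/21)(6614/21 − 4630/21) = 2745856/147.
Government spending = 124 × 5144/21 = 637856/21.
Net change = 858080/147 + 2745856/147 − 637856/21 = -123008/21. The loss equals the DWL triangle ½·124·1984/21.

Net change in total surplus = -123008/21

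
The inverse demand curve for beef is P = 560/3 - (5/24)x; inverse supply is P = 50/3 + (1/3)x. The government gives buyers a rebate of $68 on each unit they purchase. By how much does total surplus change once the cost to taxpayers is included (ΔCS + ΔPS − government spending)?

Pre-subsidy: 560/3 - (5/24)x = 50/3 + (1/3)x gives x* = 4080/13 and P* = 4730/39.
With the rebate, buyers effectively pay Pb = Ps − 68, where Ps is the price sellers receive.
On the curves, Pb = 560/3 - (5/24)x and Ps = 50/3 + (1/3)x; the wedge Ps − Pb = 68 gives 50/3 + (1/3)x − (560/3 - (5/24)x) = 68, so x' = 5712/13.
Then Pb = 560/3 − (5/24)·(5712/13) = 3710/39 and Ps = 50/3 + (1/3)·(5712/13) = 6362/39.
ΔCS = ½(4080/13 + 5712/13)(4730/39 − 3710/39) = 1664640/169; ΔPS = ½(4080/13 + 5712/13)(6362/39 − 4730/39) = 2663424/169.
Government spending = 68 × 5712/13 = 388416/13.
Net change = 1664640/169 + 2663424/169 − 388416/13 = -55488/13. The loss equals the DWL triangle ½·68·1632/13.

Net change in total surplus = -55488/13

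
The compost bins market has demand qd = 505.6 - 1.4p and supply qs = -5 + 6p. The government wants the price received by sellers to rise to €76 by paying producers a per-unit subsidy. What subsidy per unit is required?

Required subsidy s = €37 per unit

At a seller price of 76, quantity supplied is -5 + 6·76 = 451.
Buyers absorb 451 only when they pay pb with 505.6 − 1.4·pb = 451, i.e. pb = 39.
s = ps − pb = 76 − 39 = 37.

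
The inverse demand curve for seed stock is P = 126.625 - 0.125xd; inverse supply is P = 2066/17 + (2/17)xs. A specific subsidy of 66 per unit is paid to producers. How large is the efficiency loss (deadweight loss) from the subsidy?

Pre-subsidy: 126.625 - 0.125x = 2066/17 + (2/17)x gives x* = 21 and P* = 124.
With the subsidy, sellers receive Ps = Pb + 66 for each unit, where Pb is the price buyers pay.
On the curves, Pb = 126.625 - 0.125x and Ps = 2066/17 + (2/17)x; the wedge Ps − Pb = 66 gives 2066/17 + (2/17)x − (126.625 - 0.125x) = 66, so x' = 293.
Then Pb = 126.625 − 0.125·293 = 90 and Ps = 2066/17 + (2/17)·293 = 156.
The subsidy expands output by 293 − 21 = 272 past the efficient level; on those units the gap between marginal cost and willingness to pay runs from 0 up to 66.
DWL = ½ × 66 × 272 = 8976.

Deadweight loss = 8976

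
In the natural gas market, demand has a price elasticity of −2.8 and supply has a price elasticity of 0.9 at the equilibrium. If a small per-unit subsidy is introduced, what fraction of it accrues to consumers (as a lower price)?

Consumer share = 9/37

For a small subsidy around the equilibrium, the benefit split depends on the relative slopes, which at a point are proportional to the elasticities.
Buyer share = εs/(εs + |εd|) = 0.9/(0.9 + 2.8) = 9/37; seller share = |εd|/(εs + |εd|) = 28/37.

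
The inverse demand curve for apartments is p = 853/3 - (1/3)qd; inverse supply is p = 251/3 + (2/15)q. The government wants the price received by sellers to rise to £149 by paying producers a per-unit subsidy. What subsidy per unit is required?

Required subsidy s = £28 per unit

At a seller price of 149, quantity supplied is -627.5 + 7.5·149 = 490.
Buyers absorb 490 only when they pay pb = 853/3 − (1/3)·490 = 121.
s = ps − pb = 149 − 121 = 28.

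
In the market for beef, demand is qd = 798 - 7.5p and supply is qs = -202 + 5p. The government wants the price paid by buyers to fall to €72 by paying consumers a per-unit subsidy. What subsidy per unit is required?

At a buyer price of 72, quantity demanded is 798 − 7.5·72 = 258.
Sellers supply 258 only when they receive ps with -202 + 5·ps = 258, i.e. ps = 92.
s = ps − pb = 92 − 72 = 20.

Required subsidy s = €20 per unit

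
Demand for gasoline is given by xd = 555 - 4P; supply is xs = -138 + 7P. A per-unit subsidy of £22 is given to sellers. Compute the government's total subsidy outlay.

Government cost = £7898

Pre-subsidy: 555 - 4P = -138 + 7P gives P* = 63, x* = 303.
With the subsidy, sellers receive Ps = Pb + 22 for each unit, where Pb is the price buyers pay.
Supply in terms of Pb becomes xs = -138 + 7(Pb + 22) = 16 + 7Pb. Setting this equal to demand: 555 - 4Pb = 16 + 7Pb, so Pb = 49.
Sellers receive Ps = 49 + 22 = 71; x' = 555 − 4·49 = 359.
Government outlay = subsidy × quantity = 22 × 359 = 7898.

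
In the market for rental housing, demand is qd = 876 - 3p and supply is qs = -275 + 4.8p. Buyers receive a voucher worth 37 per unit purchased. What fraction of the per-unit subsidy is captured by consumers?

Pre-subsidy: 876 - 3p = -275 + 4.8p gives p* = 5755/39, q* = 5633/13.
With the rebate, buyers effectively pay pb = ps − 37, where ps is the price sellers receive.
Demand in terms of ps becomes qd = 876 − 3(ps − 37) = 987 - 3ps. Setting this equal to supply: 987 - 3ps = -275 + 4.8ps, so ps = 6310/39.
Buyers pay pb = 6310/39 − 37 = 4867/39; q' = -275 + 4.8·(6310/39) = 6521/13.
Buyers' price falls by p* − pb = 5755/39 − 4867/39 = 296/13; sellers' price rises by ps − p* = 6310/39 − 5755/39 = 185/13.
So consumers capture (296/13)/37 = 8/13 of each unit of subsidy.

Consumer share = 8/13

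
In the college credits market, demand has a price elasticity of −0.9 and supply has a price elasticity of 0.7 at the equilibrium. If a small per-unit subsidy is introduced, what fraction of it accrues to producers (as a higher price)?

Producer share = 0.5625

For a small subsidy around the equilibrium, the benefit split depends on the relative slopes, which at a point are proportional to the elasticities.
Buyer share = εs/(εs + |εd|) = 0.7/(0.7 + 0.9) = 0.4375; seller share = |εd|/(εs + |εd|) = 0.5625.
So producers capture 0.5625 of the subsidy.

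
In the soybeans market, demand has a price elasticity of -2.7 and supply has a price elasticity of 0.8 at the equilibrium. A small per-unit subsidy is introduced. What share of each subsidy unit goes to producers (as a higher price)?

For a small subsidy around the equilibrium, the benefit split depends on the relative slopes, which at a point are proportional to the elasticities.
Buyer share = εs/(εs + |εd|) = 0.8/(0.8 + 2.7) = 8/35; seller share = |εd|/(εs + |εd|) = 27/35.
So producers capture 27/35 of the subsidy.

Producer share = 27/35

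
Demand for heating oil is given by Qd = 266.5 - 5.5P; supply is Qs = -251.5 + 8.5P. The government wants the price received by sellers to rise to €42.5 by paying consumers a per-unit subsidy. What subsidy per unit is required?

At a seller price of 42.5, quantity supplied is -251.5 + 8.5·42.5 = 109.75.
Buyers absorb 109.75 only when they pay Pb with 266.5 − 5.5·Pb = 109.75, i.e. Pb = 28.5.
s = Ps − Pb = 42.5 − 28.5 = 14.

Required subsidy s = €14 per unit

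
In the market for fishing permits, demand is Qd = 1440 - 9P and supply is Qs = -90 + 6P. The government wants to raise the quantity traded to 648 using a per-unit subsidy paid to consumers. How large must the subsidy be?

At Q = 648, invert demand for the buyer price: Pb = (1440 − 648)/9 = 88; invert supply for the seller price: Ps = (648 − (-90))/6 = 123.
The subsidy must fill the gap: s = Ps − Pb = 123 − 88 = 35.

Required subsidy s = 35 per unit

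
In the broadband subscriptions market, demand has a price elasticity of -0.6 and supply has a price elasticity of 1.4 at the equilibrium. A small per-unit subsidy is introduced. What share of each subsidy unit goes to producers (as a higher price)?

For a small subsidy around the equilibrium, the benefit split depends on the relative slopes, which at a point are proportional to the elasticities.
Buyer share = εs/(εs + |εd|) = 1.4/(1.4 + 0.6) = 0.7; seller share = |εd|/(εs + |εd|) = 0.3.
So producers capture 0.3 of the subsidy.

Producer share = 0.3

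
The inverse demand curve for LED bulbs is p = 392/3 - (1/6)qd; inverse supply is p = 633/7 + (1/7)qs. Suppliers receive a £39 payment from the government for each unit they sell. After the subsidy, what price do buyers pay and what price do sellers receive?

Pre-subsidy: 392/3 - (1/6)q = 633/7 + (1/7)q gives q* = 130 and p* = 109.
With the subsidy, sellers receive ps = pb + 39 for each unit, where pb is the price buyers pay.
On the curves, pb = 392/3 - (1/6)q and ps = 633/7 + (1/7)q; the wedge ps − pb = 39 gives 633/7 + (1/7)q − (392/3 - (1/6)q) = 39, so q' = 256.
Then pb = 392/3 − (1/6)·256 = 88 and ps = 633/7 + (1/7)·256 = 127.

Buyers pay £88; sellers receive £127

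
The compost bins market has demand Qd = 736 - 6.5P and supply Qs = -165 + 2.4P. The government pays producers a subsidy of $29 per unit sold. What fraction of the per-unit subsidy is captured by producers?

Pre-subsidy: 736 - 6.5P = -165 + 2.4P gives P* = 9010/89, Q* = 6939/89.
With the subsidy, sellers receive Ps = Pb + 29 for each unit, where Pb is the price buyers pay.
Supply in terms of Pb becomes Qs = -165 + 2.4(Pb + 29) = -95.4 + 2.4Pb. Setting this equal to demand: 736 - 6.5Pb = -95.4 + 2.4Pb, so Pb = 8314/89.
Sellers receive Ps = 8314/89 + 29 = 10895/89; Q' = 736 − 6.5·(8314/89) = 11463/89.
Buyers' price falls by P* − Pb = 9010/89 − 8314/89 = 696/89; sellers' price rises by Ps − P* = 10895/89 − 9010/89 = 1885/89.
So producers capture (1885/89)/29 = 65/89 of each unit of subsidy.

Producer share = 65/89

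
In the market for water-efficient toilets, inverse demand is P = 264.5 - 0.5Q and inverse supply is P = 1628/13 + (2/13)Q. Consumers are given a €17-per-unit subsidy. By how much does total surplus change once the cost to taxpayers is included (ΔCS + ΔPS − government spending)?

Pre-subsidy: 264.5 - 0.5Q = 1628/13 + (2/13)Q gives Q* = 213 and P* = 158.
With the rebate, buyers effectively pay Pb = Ps − 17, where Ps is the price sellers receive.
On the curves, Pb = 264.5 - 0.5Q and Ps = 1628/13 + (2/13)Q; the wedge Ps − Pb = 17 gives 1628/13 + (2/13)Q − (264.5 - 0.5Q) = 17, so Q' = 239.
Then Pb = 264.5 − 0.5·239 = 145 and Ps = 1628/13 + (2/13)·239 = 162.
ΔCS = ½(213 + 239)(158 − 145) = 2938; ΔPS = ½(213 + 239)(162 − 158) = 904.
Government spending = 17 × 239 = 4063.
Net change = 2938 + 904 − 4063 = -221. The loss equals the DWL triangle ½·17·26.

Net change in total surplus = -€221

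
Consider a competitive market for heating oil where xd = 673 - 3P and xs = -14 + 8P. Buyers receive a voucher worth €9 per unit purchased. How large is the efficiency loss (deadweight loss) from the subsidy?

Pre-subsidy: 673 - 3P = -14 + 8P gives P* = 687/11, x* = 5342/11.
With the rebate, buyers effectively pay Pb = Ps − 9, where Ps is the price sellers receive.
Demand in terms of Ps becomes xd = 673 − 3(Ps − 9) = 700 - 3Ps. Setting this equal to supply: 700 - 3Ps = -14 + 8Ps, so Ps = 714/11.
Buyers pay Pb = 714/11 − 9 = 615/11; x' = -14 + 8·(714/11) = 5558/11.
The subsidy expands output by 5558/11 − 5342/11 = 216/11 past the efficient level; on those units the gap between marginal cost and willingness to pay runs from 0 up to 9.
DWL = ½ × 9 × 216/11 = 972/11.

Deadweight loss = 972/11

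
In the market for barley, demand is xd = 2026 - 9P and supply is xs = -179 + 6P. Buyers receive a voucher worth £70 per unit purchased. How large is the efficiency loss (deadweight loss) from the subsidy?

Pre-subsidy: 2026 - 9P = -179 + 6P gives P* = 147, x* = 703.
With the rebate, buyers effectively pay Pb = Ps − 70, where Ps is the price sellers receive.
Demand in terms of Ps becomes xd = 2026 − 9(Ps − 70) = 2656 - 9Ps. Setting this equal to supply: 2656 - 9Ps = -179 + 6Ps, so Ps = 189.
Buyers pay Pb = 189 − 70 = 119; x' = -179 + 6·189 = 955.
The subsidy expands output by 955 − 703 = 252 past the efficient level; on those units the gap between marginal cost and willingness to pay runs from 0 up to 70.
DWL = ½ × 70 × 252 = 8820.

Deadweight loss = £8820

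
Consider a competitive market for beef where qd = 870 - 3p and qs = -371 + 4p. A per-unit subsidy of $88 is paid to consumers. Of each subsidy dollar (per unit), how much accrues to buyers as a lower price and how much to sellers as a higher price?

Pre-subsidy: 870 - 3p = -371 + 4p gives p* = 1241/7, q* = 2367/7.
With the rebate, buyers effectively pay pb = ps − 88, where ps is the price sellers receive.
Demand in terms of ps becomes qd = 870 − 3(ps − 88) = 1134 - 3ps. Setting this equal to supply: 1134 - 3ps = -371 + 4ps, so ps = 215.
Buyers pay pb = 215 − 88 = 127; q' = -371 + 4·215 = 489.
Buyers' price falls by p* − pb = 1241/7 − 127 = 352/7; sellers' price rises by ps − p* = 215 − 1241/7 = 264/7.

Buyers gain 352/7 per unit; sellers gain 264/7 per unit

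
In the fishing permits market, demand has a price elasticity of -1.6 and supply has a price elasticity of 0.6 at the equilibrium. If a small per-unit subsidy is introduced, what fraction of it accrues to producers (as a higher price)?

For a small subsidy around the equilibrium, the benefit split depends on the relative slopes, which at a point are proportional to the elasticities.
Buyer share = εs/(εs + |εd|) = 0.6/(0.6 + 1.6) = 3/11; seller share = |εd|/(εs + |εd|) = 8/11.
So producers capture 8/11 of the subsidy.

Producer share = 8/11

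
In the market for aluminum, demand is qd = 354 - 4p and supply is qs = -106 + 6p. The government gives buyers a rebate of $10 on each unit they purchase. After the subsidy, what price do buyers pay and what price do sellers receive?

Buyers pay $40; sellers receive $50

Pre-subsidy: 354 - 4p = -106 + 6p gives p* = 46, q* = 170.
With the rebate, buyers effectively pay pb = ps − 10, where ps is the price sellers receive.
Demand in terms of ps becomes qd = 354 − 4(ps − 10) = 394 - 4ps. Setting this equal to supply: 394 - 4ps = -106 + 6ps, so ps = 50.
Buyers pay pb = 50 − 10 = 40; q' = -106 + 6·50 = 194.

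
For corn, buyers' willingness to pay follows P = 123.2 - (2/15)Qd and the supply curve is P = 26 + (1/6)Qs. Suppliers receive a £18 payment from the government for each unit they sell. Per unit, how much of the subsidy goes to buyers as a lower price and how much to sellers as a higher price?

Pre-subsidy: 123.2 - (2/15)Q = 26 + (1/6)Q gives Q* = 324 and P* = 80.
With the subsidy, sellers receive Ps = Pb + 18 for each unit, where Pb is the price buyers pay.
On the curves, Pb = 123.2 - (2/15)Q and Ps = 26 + (1/6)Q; the wedge Ps − Pb = 18 gives 26 + (1/6)Q − (123.2 - (2/15)Q) = 18, so Q' = 384.
Then Pb = 123.2 − (2/15)·384 = 72 and Ps = 26 + (1/6)·384 = 90.
Buyers' price falls by P* − Pb = 80 − 72 = 8; sellers' price rises by Ps − P* = 90 − 80 = 10.

Buyers gain £8 per unit; sellers gain £10 per unit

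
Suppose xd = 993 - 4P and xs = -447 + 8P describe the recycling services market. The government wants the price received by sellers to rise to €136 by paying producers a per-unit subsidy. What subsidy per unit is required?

Required subsidy s = €48 per unit

At a seller price of 136, quantity supplied is -447 + 8·136 = 641.
Buyers absorb 641 only when they pay Pb with 993 − 4·Pb = 641, i.e. Pb = 88.
s = Ps − Pb = 136 − 88 = 48.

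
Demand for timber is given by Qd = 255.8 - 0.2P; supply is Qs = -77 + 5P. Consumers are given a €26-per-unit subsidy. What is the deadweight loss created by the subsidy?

Deadweight loss = €65

Pre-subsidy: 255.8 - 0.2P = -77 + 5P gives P* = 64, Q* = 243.
With the rebate, buyers effectively pay Pb = Ps − 26, where Ps is the price sellers receive.
Demand in terms of Ps becomes Qd = 255.8 − 0.2(Ps − 26) = 261 - 0.2Ps. Setting this equal to supply: 261 - 0.2Ps = -77 + 5Ps, so Ps = 65.
Buyers pay Pb = 65 − 26 = 39; Q' = -77 + 5·65 = 248.
The subsidy expands output by 248 − 243 = 5 past the efficient level; on those units the gap between marginal cost and willingness to pay runs from 0 up to 26.
DWL = ½ × 26 × 5 = 65.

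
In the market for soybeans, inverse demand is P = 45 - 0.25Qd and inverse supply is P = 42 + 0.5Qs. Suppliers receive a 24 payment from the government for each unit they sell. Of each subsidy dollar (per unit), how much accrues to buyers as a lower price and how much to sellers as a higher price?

Pre-subsidy: 45 - 0.25Q = 42 + 0.5Q gives Q* = 4 and P* = 44.
With the subsidy, sellers receive Ps = Pb + 24 for each unit, where Pb is the price buyers pay.
On the curves, Pb = 45 - 0.25Q and Ps = 42 + 0.5Q; the wedge Ps − Pb = 24 gives 42 + 0.5Q − (45 - 0.25Q) = 24, so Q' = 36.
Then Pb = 45 − 0.25·36 = 36 and Ps = 42 + 0.5·36 = 60.
Buyers' price falls by P* − Pb = 44 − 36 = 8; sellers' price rises by Ps − P* = 60 − 44 = 16.

Buyers gain 8 per unit; sellers gain 16 per unit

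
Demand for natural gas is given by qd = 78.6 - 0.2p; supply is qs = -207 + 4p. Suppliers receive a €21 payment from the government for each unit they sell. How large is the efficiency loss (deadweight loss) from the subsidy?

Deadweight loss = €42

Pre-subsidy: 78.6 - 0.2p = -207 + 4p gives p* = 68, q* = 65.
With the subsidy, sellers receive ps = pb + 21 for each unit, where pb is the price buyers pay.
Supply in terms of pb becomes qs = -207 + 4(pb + 21) = -123 + 4pb. Setting this equal to demand: 78.6 - 0.2pb = -123 + 4pb, so pb = 48.
Sellers receive ps = 48 + 21 = 69; q' = 78.6 − 0.2·48 = 69.
The subsidy expands output by 69 − 65 = 4 past the efficient level; on those units the gap between marginal cost and willingness to pay runs from 0 up to 21.
DWL = ½ × 21 × 4 = 42.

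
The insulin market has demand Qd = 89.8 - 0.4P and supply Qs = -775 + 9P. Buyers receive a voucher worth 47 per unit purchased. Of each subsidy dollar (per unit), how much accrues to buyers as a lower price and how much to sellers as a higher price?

Pre-subsidy: 89.8 - 0.4P = -775 + 9P gives P* = 92, Q* = 53.
With the rebate, buyers effectively pay Pb = Ps − 47, where Ps is the price sellers receive.
Demand in terms of Ps becomes Qd = 89.8 − 0.4(Ps − 47) = 108.6 - 0.4Ps. Setting this equal to supply: 108.6 - 0.4Ps = -775 + 9Ps, so Ps = 94.
Buyers pay Pb = 94 − 47 = 47; Q' = -775 + 9·94 = 71.
Buyers' price falls by P* − Pb = 92 − 47 = 45; sellers' price rises by Ps − P* = 94 − 92 = 2.

Buyers gain 45 per unit; sellers gain 2 per unit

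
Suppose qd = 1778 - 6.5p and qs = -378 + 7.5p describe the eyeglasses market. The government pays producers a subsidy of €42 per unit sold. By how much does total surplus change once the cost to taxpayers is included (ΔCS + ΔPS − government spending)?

Net change in total surplus = -€3071.25

Pre-subsidy: 1778 - 6.5p = -378 + 7.5p gives p* = 154, q* = 777.
With the subsidy, sellers receive ps = pb + 42 for each unit, where pb is the price buyers pay.
Supply in terms of pb becomes qs = -378 + 7.5(pb + 42) = -63 + 7.5pb. Setting this equal to demand: 1778 - 6.5pb = -63 + 7.5pb, so pb = 131.5.
Sellers receive ps = 131.5 + 42 = 173.5; q' = 1778 − 6.5·131.5 = 923.25.
ΔCS = ½(777 + 923.25)(154 − 131.5) = 19127.8125; ΔPS = ½(777 + 923.25)(173.5 − 154) = 16577.4375.
Government spending = 42 × 923.25 = 38776.5.
Net change = 19127.8125 + 16577.4375 − 38776.5 = -3071.25. The loss equals the DWL triangle ½·42·146.25.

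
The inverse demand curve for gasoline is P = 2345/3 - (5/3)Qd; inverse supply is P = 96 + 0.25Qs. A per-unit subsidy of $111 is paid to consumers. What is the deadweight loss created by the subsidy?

Deadweight loss = 73926/23

Pre-subsidy: 2345/3 - (5/3)Q = 96 + 0.25Q gives Q* = 8228/23 and P* = 4265/23.
With the rebate, buyers effectively pay Pb = Ps − 111, where Ps is the price sellers receive.
On the curves, Pb = 2345/3 - (5/3)Q and Ps = 96 + 0.25Q; the wedge Ps − Pb = 111 gives 96 + 0.25Q − (2345/3 - (5/3)Q) = 111, so Q' = 9560/23.
Then Pb = 2345/3 − (5/3)·(9560/23) = 2045/23 and Ps = 96 + 0.25·(9560/23) = 4598/23.
The subsidy expands output by 9560/23 − 8228/23 = 1332/23 past the efficient level; on those units the gap between marginal cost and willingness to pay runs from 0 up to 111.
DWL = ½ × 111 × 1332/23 = 73926/23.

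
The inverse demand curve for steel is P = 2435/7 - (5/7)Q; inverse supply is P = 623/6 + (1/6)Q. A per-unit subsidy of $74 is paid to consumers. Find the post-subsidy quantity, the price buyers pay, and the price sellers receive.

Pre-subsidy: 2435/7 - (5/7)Q = 623/6 + (1/6)Q gives Q* = 277 and P* = 150.
With the rebate, buyers effectively pay Pb = Ps − 74, where Ps is the price sellers receive.
On the curves, Pb = 2435/7 - (5/7)Q and Ps = 623/6 + (1/6)Q; the wedge Ps − Pb = 74 gives 623/6 + (1/6)Q − (2435/7 - (5/7)Q) = 74, so Q' = 361.
Then Pb = 2435/7 − (5/7)·361 = 90 and Ps = 623/6 + (1/6)·361 = 164.

Q' = 361; buyers pay $90; sellers receive $164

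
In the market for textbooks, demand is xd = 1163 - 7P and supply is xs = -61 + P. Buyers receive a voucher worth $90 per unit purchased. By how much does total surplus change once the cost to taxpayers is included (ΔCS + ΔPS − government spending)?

Net change in total surplus = -$3543.75

Pre-subsidy: 1163 - 7P = -61 + P gives P* = 153, x* = 92.
With the rebate, buyers effectively pay Pb = Ps − 90, where Ps is the price sellers receive.
Demand in terms of Ps becomes xd = 1163 − 7(Ps − 90) = 1793 - 7Ps. Setting this equal to supply: 1793 - 7Ps = -61 + Ps, so Ps = 231.75.
Buyers pay Pb = 231.75 − 90 = 141.75; x' = -61 + 1·231.75 = 170.75.
ΔCS = ½(92 + 170.75)(153 − 141.75) = 1477.96875; ΔPS = ½(92 + 170.75)(231.75 − 153) = 10345.78125.
Government spending = 90 × 170.75 = 15367.5.
Net change = 1477.96875 + 10345.78125 − 15367.5 = -3543.75. The loss equals the DWL triangle ½·90·78.75.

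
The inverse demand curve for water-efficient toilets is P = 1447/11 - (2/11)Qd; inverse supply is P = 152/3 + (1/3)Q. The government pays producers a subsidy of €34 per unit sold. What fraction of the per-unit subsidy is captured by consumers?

Pre-subsidy: 1447/11 - (2/11)Q = 152/3 + (1/3)Q gives Q* = 157 and P* = 103.
With the subsidy, sellers receive Ps = Pb + 34 for each unit, where Pb is the price buyers pay.
On the curves, Pb = 1447/11 - (2/11)Q and Ps = 152/3 + (1/3)Q; the wedge Ps − Pb = 34 gives 152/3 + (1/3)Q − (1447/11 - (2/11)Q) = 34, so Q' = 223.
Then Pb = 1447/11 − (2/11)·223 = 91 and Ps = 152/3 + (1/3)·223 = 125.
Buyers' price falls by P* − Pb = 103 − 91 = 12; sellers' price rises by Ps − P* = 125 − 103 = 22.
So consumers capture 12/34 = 6/17 of each unit of subsidy.

Consumer share = 6/17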